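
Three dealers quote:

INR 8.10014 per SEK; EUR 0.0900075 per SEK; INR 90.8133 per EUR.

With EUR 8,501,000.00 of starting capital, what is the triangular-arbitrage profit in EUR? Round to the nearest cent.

Profitable loop is EUR → INR → SEK → EUR:
EUR 8,501,000.00 × 90.8133 = INR 772,003,863.30
INR 772,003,863.30 ÷ 8.10014 = SEK 95,307,471.64
SEK 95,307,471.64 × 0.0900075 = EUR 8,578,387.25
Profit = EUR 8,578,387.25 − EUR 8,501,000.00

Profit: EUR 77,387.25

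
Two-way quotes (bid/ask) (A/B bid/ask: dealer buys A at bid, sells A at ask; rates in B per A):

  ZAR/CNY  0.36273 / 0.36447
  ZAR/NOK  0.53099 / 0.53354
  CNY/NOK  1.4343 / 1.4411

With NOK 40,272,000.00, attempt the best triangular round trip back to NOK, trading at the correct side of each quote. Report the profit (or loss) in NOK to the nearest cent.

Net profit: NOK 441,049.71

Best loop NOK → CNY → ZAR → NOK:
NOK 40,272,000.00 ÷ 1.4411 (buy CNY at ask) = CNY 27,945,319.55
CNY 27,945,319.55 ÷ 0.36447 (buy ZAR at ask) = ZAR 76,673,853.95
ZAR 76,673,853.95 × 0.53099 (sell ZAR at bid) = NOK 40,713,049.71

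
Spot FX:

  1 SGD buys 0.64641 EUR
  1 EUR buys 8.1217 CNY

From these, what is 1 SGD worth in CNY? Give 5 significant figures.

SGD/CNY = 5.2499

1 SGD × 0.64641 = 0.64641 EUR
0.64641 EUR × 8.1217 = 5.24995 CNY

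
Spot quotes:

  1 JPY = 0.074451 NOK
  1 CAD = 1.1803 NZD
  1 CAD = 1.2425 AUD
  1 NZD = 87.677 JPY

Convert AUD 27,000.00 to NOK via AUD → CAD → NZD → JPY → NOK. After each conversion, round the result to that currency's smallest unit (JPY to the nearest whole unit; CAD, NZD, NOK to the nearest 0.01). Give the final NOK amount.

NOK 167,423.32

AUD 27,000.00 ÷ 1.2425 = CAD 21,730.38
CAD 21,730.38 × 1.1803 = NZD 25,648.37
NZD 25,648.37 × 87.677 = JPY 2,248,772
JPY 2,248,772 × 0.074451 = NOK 167,423.32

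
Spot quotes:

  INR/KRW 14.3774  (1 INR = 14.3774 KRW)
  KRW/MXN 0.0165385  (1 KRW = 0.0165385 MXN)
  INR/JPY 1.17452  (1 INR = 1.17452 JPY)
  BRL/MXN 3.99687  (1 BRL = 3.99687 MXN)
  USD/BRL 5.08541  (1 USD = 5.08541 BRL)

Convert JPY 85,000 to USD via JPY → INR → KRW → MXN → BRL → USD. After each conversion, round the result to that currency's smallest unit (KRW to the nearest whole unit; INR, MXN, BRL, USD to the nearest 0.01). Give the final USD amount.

JPY 85,000 ÷ 1.17452 = INR 72,369.99
INR 72,369.99 × 14.3774 = KRW 1,040,492
KRW 1,040,492 × 0.0165385 = MXN 17,208.18
MXN 17,208.18 ÷ 3.99687 = BRL 4,305.41
BRL 4,305.41 ÷ 5.08541 = USD 846.62

USD 846.62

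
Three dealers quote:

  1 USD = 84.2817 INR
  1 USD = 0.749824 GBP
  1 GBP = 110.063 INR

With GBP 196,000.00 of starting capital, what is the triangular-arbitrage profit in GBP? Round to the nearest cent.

Profit: GBP 4,165.25

Profitable loop is GBP → USD → INR → GBP:
GBP 196,000.00 ÷ 0.749824 = USD 261,394.67
USD 261,394.67 × 84.2817 = INR 22,030,787.49
INR 22,030,787.49 ÷ 110.063 = GBP 200,165.25
Profit = GBP 200,165.25 − GBP 196,000.00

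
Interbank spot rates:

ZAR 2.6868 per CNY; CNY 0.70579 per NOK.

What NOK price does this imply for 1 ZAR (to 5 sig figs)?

ZAR/NOK = 0.52734

1 ZAR ÷ 2.6868 = 0.37219 CNY
0.37219 CNY ÷ 0.70579 = 0.527338 NOK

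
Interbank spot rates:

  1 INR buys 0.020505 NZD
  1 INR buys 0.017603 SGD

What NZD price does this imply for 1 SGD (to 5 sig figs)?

1 SGD ÷ 0.017603 = 56.8085 INR
56.8085 INR × 0.020505 = 1.16486 NZD

SGD/NZD = 1.1649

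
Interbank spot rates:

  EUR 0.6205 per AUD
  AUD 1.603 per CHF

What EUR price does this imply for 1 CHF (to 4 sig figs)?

CHF/EUR = 0.9947

1 CHF × 1.603 = 1.603 AUD
1.603 AUD × 0.6205 = 0.994662 EUR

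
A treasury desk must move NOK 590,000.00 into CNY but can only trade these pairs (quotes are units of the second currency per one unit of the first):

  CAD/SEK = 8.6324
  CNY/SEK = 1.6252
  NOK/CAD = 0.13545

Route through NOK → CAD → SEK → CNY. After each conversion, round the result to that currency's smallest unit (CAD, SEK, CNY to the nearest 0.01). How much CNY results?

CNY 424,478.56

NOK 590,000.00 × 0.13545 = CAD 79,915.50
CAD 79,915.50 × 8.6324 = SEK 689,862.56
SEK 689,862.56 ÷ 1.6252 = CNY 424,478.56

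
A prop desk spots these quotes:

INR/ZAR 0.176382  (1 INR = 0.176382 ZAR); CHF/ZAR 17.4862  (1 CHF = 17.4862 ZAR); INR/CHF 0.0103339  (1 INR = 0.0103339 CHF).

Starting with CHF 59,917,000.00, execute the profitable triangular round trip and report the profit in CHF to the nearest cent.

Profit: CHF 1,467,043.60

Profitable loop is CHF → ZAR → INR → CHF:
CHF 59,917,000.00 × 17.4862 = ZAR 1,047,720,645.40
ZAR 1,047,720,645.40 ÷ 0.176382 = INR 5,940,065,570.18
INR 5,940,065,570.18 × 0.0103339 = CHF 61,384,043.60
Profit = CHF 61,384,043.60 − CHF 59,917,000.00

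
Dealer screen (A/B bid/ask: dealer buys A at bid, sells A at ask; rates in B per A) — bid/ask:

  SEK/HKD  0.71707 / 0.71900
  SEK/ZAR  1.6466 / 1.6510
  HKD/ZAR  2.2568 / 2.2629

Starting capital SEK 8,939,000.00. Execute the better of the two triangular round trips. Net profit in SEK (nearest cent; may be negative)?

Best loop SEK → ZAR → HKD → SEK:
SEK 8,939,000.00 × 1.6466 (sell SEK at bid) = ZAR 14,718,957.40
ZAR 14,718,957.40 ÷ 2.2629 (buy HKD at ask) = HKD 6,504,466.57
HKD 6,504,466.57 ÷ 0.71900 (buy SEK at ask) = SEK 9,046,545.99

Net profit: SEK 107,545.99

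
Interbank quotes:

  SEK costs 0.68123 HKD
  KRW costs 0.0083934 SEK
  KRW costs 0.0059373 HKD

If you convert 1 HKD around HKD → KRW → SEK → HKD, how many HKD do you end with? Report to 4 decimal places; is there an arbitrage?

0.9630 (arbitrage exists)

Around HKD → KRW → SEK → HKD: 1 ÷ 0.0059373 × 0.0083934 × 0.68123 = 0.963036
Product < 1; profitable direction is HKD → SEK → KRW → HKD.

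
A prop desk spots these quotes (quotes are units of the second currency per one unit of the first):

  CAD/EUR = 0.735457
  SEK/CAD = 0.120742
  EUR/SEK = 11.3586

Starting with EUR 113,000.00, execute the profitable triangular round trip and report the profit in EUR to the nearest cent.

Profit: EUR 977.44

Profitable loop is EUR → SEK → CAD → EUR:
EUR 113,000.00 × 11.3586 = SEK 1,283,521.80
SEK 1,283,521.80 × 0.120742 = CAD 154,974.99
CAD 154,974.99 × 0.735457 = EUR 113,977.44
Profit = EUR 113,977.44 − EUR 113,000.00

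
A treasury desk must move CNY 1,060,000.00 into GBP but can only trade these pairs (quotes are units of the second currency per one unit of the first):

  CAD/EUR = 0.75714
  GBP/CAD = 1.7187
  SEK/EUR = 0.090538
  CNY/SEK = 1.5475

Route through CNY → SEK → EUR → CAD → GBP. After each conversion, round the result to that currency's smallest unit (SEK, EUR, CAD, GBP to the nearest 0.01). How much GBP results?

GBP 114,127.72

CNY 1,060,000.00 × 1.5475 = SEK 1,640,350.00
SEK 1,640,350.00 × 0.090538 = EUR 148,514.01
EUR 148,514.01 ÷ 0.75714 = CAD 196,151.32
CAD 196,151.32 ÷ 1.7187 = GBP 114,127.72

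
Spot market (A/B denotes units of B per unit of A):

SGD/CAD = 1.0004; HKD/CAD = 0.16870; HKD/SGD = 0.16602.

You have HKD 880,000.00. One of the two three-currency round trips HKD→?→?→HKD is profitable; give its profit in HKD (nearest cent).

Profit: HKD 13,847.98

Profitable loop is HKD → CAD → SGD → HKD:
HKD 880,000.00 × 0.16870 = CAD 148,456.00
CAD 148,456.00 ÷ 1.0004 = SGD 148,396.64
SGD 148,396.64 ÷ 0.16602 = HKD 893,847.98
Profit = HKD 893,847.98 − HKD 880,000.00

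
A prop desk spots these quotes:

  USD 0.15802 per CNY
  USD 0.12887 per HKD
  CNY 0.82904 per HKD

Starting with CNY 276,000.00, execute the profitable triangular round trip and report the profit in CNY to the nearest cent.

Profitable loop is CNY → USD → HKD → CNY:
CNY 276,000.00 × 0.15802 = USD 43,613.52
USD 43,613.52 ÷ 0.12887 = HKD 338,430.36
HKD 338,430.36 × 0.82904 = CNY 280,572.30
Profit = CNY 280,572.30 − CNY 276,000.00

Profit: CNY 4,572.30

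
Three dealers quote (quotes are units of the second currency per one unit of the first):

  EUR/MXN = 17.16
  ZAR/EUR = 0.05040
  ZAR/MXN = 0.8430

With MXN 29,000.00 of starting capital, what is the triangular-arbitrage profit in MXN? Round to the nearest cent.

Profitable loop is MXN → ZAR → EUR → MXN:
MXN 29,000.00 ÷ 0.8430 = ZAR 34,400.95
ZAR 34,400.95 × 0.05040 = EUR 1,733.81
EUR 1,733.81 × 17.16 = MXN 29,752.14
Profit = MXN 29,752.14 − MXN 29,000.00

Profit: MXN 752.14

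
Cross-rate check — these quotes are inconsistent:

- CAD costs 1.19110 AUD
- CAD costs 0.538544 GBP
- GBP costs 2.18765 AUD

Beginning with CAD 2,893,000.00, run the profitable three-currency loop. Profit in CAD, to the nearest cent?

Profitable loop is CAD → AUD → GBP → CAD:
CAD 2,893,000.00 × 1.19110 = AUD 3,445,852.30
AUD 3,445,852.30 ÷ 2.18765 = GBP 1,575,138.76
GBP 1,575,138.76 ÷ 0.538544 = CAD 2,924,809.78
Profit = CAD 2,924,809.78 − CAD 2,893,000.00

Profit: CAD 31,809.78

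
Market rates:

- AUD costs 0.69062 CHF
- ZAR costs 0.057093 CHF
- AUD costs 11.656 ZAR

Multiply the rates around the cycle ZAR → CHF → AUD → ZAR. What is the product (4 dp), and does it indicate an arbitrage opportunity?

0.9636 (arbitrage exists)

Around ZAR → CHF → AUD → ZAR: 1 × 0.057093 ÷ 0.69062 × 11.656 = 0.963592
Product < 1; profitable direction is ZAR → AUD → CHF → ZAR.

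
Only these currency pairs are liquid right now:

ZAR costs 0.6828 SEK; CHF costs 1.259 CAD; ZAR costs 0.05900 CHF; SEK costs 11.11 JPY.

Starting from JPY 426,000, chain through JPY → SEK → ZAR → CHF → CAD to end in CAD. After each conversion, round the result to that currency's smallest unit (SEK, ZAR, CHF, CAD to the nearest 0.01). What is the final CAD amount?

JPY 426,000 ÷ 11.11 = SEK 38,343.83
SEK 38,343.83 ÷ 0.6828 = ZAR 56,156.75
ZAR 56,156.75 × 0.05900 = CHF 3,313.25
CHF 3,313.25 × 1.259 = CAD 4,171.38

CAD 4,171.38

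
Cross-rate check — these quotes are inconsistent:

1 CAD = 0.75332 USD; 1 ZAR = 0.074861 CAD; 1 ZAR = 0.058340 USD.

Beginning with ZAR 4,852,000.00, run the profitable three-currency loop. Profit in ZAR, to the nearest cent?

Profit: ZAR 167,403.34

Profitable loop is ZAR → USD → CAD → ZAR:
ZAR 4,852,000.00 × 0.058340 = USD 283,065.68
USD 283,065.68 ÷ 0.75332 = CAD 375,757.55
CAD 375,757.55 ÷ 0.074861 = ZAR 5,019,403.34
Profit = ZAR 5,019,403.34 − ZAR 4,852,000.00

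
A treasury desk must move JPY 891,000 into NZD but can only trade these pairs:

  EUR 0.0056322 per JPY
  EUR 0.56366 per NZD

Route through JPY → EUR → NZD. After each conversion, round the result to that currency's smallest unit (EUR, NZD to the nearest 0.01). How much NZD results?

NZD 8,903.04

JPY 891,000 × 0.0056322 = EUR 5,018.29
EUR 5,018.29 ÷ 0.56366 = NZD 8,903.04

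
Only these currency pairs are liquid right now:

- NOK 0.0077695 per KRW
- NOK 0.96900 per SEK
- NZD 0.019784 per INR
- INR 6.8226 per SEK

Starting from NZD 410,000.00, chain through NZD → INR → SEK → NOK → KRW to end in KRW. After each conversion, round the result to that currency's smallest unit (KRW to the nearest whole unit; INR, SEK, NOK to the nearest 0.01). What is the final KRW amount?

NZD 410,000.00 ÷ 0.019784 = INR 20,723,817.23
INR 20,723,817.23 ÷ 6.8226 = SEK 3,037,524.88
SEK 3,037,524.88 × 0.96900 = NOK 2,943,361.61
NOK 2,943,361.61 ÷ 0.0077695 = KRW 378,835,396

KRW 378,835,396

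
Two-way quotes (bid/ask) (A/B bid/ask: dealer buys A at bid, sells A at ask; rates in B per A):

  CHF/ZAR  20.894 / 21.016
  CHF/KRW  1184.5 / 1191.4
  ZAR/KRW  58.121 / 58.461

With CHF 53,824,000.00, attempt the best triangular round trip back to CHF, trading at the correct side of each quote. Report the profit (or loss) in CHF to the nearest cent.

Best loop CHF → ZAR → KRW → CHF:
CHF 53,824,000.00 × 20.894 (sell CHF at bid) = ZAR 1,124,598,656.00
ZAR 1,124,598,656.00 × 58.121 (sell ZAR at bid) = KRW 65,362,798,485
KRW 65,362,798,485 ÷ 1191.4 (buy CHF at ask) = CHF 54,862,177.68

Net profit: CHF 1,038,177.68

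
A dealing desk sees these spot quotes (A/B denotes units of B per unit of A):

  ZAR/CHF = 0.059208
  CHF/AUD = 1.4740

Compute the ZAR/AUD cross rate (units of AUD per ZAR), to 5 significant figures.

ZAR/AUD = 0.087273

1 ZAR × 0.059208 = 0.059208 CHF
0.059208 CHF × 1.4740 = 0.0872726 AUD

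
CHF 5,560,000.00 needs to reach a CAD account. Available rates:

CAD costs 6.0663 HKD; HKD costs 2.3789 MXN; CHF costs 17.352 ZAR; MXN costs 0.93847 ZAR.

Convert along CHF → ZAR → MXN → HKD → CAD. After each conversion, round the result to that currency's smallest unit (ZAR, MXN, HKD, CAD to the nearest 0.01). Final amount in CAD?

CAD 7,123,671.20

CHF 5,560,000.00 × 17.352 = ZAR 96,477,120.00
ZAR 96,477,120.00 ÷ 0.93847 = MXN 102,802,561.62
MXN 102,802,561.62 ÷ 2.3789 = HKD 43,214,326.63
HKD 43,214,326.63 ÷ 6.0663 = CAD 7,123,671.20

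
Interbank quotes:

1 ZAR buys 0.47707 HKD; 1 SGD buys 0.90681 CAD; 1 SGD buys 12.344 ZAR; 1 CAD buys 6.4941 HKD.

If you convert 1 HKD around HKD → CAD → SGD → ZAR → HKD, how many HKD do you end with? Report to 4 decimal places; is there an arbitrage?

Around HKD → CAD → SGD → ZAR → HKD: 1 ÷ 6.4941 ÷ 0.90681 × 12.344 × 0.47707 = 1.000006
Product ≈ 1 (deviation 0.001%, within rounding noise).

1.0000 (no arbitrage)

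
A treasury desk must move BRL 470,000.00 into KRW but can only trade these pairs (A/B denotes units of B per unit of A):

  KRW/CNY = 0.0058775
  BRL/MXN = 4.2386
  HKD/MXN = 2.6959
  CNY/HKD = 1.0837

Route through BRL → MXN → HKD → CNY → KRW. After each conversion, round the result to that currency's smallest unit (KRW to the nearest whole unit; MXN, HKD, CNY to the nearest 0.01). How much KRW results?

KRW 116,015,175

BRL 470,000.00 × 4.2386 = MXN 1,992,142.00
MXN 1,992,142.00 ÷ 2.6959 = HKD 738,952.48
HKD 738,952.48 ÷ 1.0837 = CNY 681,879.19
CNY 681,879.19 ÷ 0.0058775 = KRW 116,015,175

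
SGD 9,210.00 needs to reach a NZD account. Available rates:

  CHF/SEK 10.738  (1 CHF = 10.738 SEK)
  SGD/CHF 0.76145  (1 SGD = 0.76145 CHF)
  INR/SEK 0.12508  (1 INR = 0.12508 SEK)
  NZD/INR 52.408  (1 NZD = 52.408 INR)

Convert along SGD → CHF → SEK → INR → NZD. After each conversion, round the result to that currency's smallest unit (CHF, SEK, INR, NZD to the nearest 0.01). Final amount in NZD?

NZD 11,487.85

SGD 9,210.00 × 0.76145 = CHF 7,012.95
CHF 7,012.95 × 10.738 = SEK 75,305.06
SEK 75,305.06 ÷ 0.12508 = INR 602,055.16
INR 602,055.16 ÷ 52.408 = NZD 11,487.85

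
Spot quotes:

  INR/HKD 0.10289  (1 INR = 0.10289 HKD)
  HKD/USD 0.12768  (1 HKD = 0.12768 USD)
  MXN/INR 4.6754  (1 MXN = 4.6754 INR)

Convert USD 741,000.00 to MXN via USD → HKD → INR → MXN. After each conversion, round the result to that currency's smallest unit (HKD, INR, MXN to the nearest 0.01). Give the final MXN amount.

MXN 12,064,335.17

USD 741,000.00 ÷ 0.12768 = HKD 5,803,571.43
HKD 5,803,571.43 ÷ 0.10289 = INR 56,405,592.67
INR 56,405,592.67 ÷ 4.6754 = MXN 12,064,335.17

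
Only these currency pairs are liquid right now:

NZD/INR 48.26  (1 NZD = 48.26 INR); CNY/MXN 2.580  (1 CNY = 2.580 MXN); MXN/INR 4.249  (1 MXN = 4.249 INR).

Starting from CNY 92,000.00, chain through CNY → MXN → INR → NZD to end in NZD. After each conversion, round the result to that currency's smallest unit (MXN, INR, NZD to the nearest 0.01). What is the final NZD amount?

CNY 92,000.00 × 2.580 = MXN 237,360.00
MXN 237,360.00 × 4.249 = INR 1,008,542.64
INR 1,008,542.64 ÷ 48.26 = NZD 20,898.11

NZD 20,898.11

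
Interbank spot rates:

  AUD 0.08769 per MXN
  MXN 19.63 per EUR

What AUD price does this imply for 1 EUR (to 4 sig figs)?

1 EUR × 19.63 = 19.63 MXN
19.63 MXN × 0.08769 = 1.72135 AUD

EUR/AUD = 1.721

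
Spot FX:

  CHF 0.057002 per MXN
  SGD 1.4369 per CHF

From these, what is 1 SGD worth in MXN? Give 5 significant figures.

1 SGD ÷ 1.4369 = 0.695943 CHF
0.695943 CHF ÷ 0.057002 = 12.2091 MXN

SGD/MXN = 12.209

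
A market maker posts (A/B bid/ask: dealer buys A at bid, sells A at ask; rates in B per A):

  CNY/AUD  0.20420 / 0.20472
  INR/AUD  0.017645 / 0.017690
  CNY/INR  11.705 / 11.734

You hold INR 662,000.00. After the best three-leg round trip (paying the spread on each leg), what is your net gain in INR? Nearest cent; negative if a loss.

Net profit: INR 5,868.25

Best loop INR → AUD → CNY → INR:
INR 662,000.00 × 0.017645 (sell INR at bid) = AUD 11,680.99
AUD 11,680.99 ÷ 0.20472 (buy CNY at ask) = CNY 57,058.37
CNY 57,058.37 × 11.705 (sell CNY at bid) = INR 667,868.25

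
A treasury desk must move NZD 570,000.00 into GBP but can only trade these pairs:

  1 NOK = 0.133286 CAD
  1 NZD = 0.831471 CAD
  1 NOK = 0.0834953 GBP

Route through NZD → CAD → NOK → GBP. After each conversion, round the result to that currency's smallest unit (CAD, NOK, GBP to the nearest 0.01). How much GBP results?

GBP 296,892.66

NZD 570,000.00 × 0.831471 = CAD 473,938.47
CAD 473,938.47 ÷ 0.133286 = NOK 3,555,800.83
NOK 3,555,800.83 × 0.0834953 = GBP 296,892.66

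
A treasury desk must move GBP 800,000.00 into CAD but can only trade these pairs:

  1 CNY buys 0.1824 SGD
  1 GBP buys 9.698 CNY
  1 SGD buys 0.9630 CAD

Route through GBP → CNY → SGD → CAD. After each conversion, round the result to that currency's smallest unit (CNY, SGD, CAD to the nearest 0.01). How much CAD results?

CAD 1,362,772.27

GBP 800,000.00 × 9.698 = CNY 7,758,400.00
CNY 7,758,400.00 × 0.1824 = SGD 1,415,132.16
SGD 1,415,132.16 × 0.9630 = CAD 1,362,772.27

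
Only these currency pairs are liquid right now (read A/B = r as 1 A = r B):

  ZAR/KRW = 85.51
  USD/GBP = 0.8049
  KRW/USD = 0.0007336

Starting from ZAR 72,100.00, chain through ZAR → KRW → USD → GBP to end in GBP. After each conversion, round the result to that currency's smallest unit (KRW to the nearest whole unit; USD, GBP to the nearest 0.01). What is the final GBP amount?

GBP 3,640.43

ZAR 72,100.00 × 85.51 = KRW 6,165,271
KRW 6,165,271 × 0.0007336 = USD 4,522.84
USD 4,522.84 × 0.8049 = GBP 3,640.43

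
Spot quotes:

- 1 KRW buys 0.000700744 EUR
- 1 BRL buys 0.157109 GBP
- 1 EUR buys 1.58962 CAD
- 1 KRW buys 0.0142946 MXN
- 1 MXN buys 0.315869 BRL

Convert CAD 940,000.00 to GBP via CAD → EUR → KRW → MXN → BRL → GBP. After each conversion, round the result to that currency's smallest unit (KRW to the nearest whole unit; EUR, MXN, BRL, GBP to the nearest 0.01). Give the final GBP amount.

CAD 940,000.00 ÷ 1.58962 = EUR 591,336.29
EUR 591,336.29 ÷ 0.000700744 = KRW 843,869,216
KRW 843,869,216 × 0.0142946 = MXN 12,062,772.90
MXN 12,062,772.90 × 0.315869 = BRL 3,810,256.01
BRL 3,810,256.01 × 0.157109 = GBP 598,625.51

GBP 598,625.51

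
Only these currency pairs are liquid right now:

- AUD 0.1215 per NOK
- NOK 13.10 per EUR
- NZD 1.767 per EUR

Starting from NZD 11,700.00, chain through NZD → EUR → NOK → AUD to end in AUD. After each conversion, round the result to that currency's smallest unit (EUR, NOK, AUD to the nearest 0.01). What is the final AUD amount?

NZD 11,700.00 ÷ 1.767 = EUR 6,621.39
EUR 6,621.39 × 13.10 = NOK 86,740.21
NOK 86,740.21 × 0.1215 = AUD 10,538.94

AUD 10,538.94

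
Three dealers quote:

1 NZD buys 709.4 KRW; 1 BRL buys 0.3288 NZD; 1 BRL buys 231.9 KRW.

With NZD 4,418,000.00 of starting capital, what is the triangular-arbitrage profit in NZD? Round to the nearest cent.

Profitable loop is NZD → KRW → BRL → NZD:
NZD 4,418,000.00 × 709.4 = KRW 3,134,129,200
KRW 3,134,129,200 ÷ 231.9 = BRL 13,515,003.02
BRL 13,515,003.02 × 0.3288 = NZD 4,443,732.99
Profit = NZD 4,443,732.99 − NZD 4,418,000.00

Profit: NZD 25,732.99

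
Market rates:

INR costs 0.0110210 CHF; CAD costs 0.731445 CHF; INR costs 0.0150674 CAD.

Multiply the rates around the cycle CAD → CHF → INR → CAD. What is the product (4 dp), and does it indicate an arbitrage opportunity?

1.0000 (no arbitrage)

Around CAD → CHF → INR → CAD: 1 × 0.731445 ÷ 0.0110210 × 0.0150674 = 0.999998
Product ≈ 1 (deviation 0.000%, within rounding noise).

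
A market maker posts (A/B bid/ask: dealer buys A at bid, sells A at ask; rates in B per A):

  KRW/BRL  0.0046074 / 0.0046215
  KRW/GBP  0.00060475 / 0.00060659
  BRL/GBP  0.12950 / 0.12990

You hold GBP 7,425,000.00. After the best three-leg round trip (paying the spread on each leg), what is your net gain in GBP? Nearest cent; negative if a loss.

Net profit: GBP 54,631.92

Best loop GBP → BRL → KRW → GBP:
GBP 7,425,000.00 ÷ 0.12990 (buy BRL at ask) = BRL 57,159,353.35
BRL 57,159,353.35 ÷ 0.0046215 (buy KRW at ask) = KRW 12,368,138,775
KRW 12,368,138,775 × 0.00060475 (sell KRW at bid) = GBP 7,479,631.92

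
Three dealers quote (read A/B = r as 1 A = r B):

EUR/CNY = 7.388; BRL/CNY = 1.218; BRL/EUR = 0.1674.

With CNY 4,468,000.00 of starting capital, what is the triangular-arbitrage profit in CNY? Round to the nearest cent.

Profit: CNY 68,785.19

Profitable loop is CNY → BRL → EUR → CNY:
CNY 4,468,000.00 ÷ 1.218 = BRL 3,668,308.70
BRL 3,668,308.70 × 0.1674 = EUR 614,074.88
EUR 614,074.88 × 7.388 = CNY 4,536,785.19
Profit = CNY 4,536,785.19 − CNY 4,468,000.00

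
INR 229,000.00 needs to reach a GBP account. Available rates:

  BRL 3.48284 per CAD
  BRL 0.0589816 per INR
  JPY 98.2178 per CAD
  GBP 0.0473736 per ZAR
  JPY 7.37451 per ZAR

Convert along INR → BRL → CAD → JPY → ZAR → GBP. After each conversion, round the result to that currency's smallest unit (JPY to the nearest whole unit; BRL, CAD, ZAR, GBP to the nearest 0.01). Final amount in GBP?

INR 229,000.00 × 0.0589816 = BRL 13,506.79
BRL 13,506.79 ÷ 3.48284 = CAD 3,878.10
CAD 3,878.10 × 98.2178 = JPY 380,898
JPY 380,898 ÷ 7.37451 = ZAR 51,650.62
ZAR 51,650.62 × 0.0473736 = GBP 2,446.88

GBP 2,446.88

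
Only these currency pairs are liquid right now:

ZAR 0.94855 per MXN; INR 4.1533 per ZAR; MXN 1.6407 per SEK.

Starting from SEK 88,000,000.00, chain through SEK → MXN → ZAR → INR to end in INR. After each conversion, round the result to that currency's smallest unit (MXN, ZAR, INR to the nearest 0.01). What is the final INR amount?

INR 568,807,587.17

SEK 88,000,000.00 × 1.6407 = MXN 144,381,600.00
MXN 144,381,600.00 × 0.94855 = ZAR 136,953,166.68
ZAR 136,953,166.68 × 4.1533 = INR 568,807,587.17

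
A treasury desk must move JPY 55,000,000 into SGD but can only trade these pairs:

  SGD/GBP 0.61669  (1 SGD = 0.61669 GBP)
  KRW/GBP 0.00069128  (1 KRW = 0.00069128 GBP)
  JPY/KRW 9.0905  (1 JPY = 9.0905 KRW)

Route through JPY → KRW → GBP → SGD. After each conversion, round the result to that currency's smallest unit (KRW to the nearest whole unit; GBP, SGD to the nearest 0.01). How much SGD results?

SGD 560,450.87

JPY 55,000,000 × 9.0905 = KRW 499,977,500
KRW 499,977,500 × 0.00069128 = GBP 345,624.45
GBP 345,624.45 ÷ 0.61669 = SGD 560,450.87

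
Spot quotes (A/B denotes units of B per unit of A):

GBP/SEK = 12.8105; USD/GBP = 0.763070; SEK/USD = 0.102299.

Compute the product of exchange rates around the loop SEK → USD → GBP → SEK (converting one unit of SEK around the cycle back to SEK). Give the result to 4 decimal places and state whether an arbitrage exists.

1.0000 (no arbitrage)

Around SEK → USD → GBP → SEK: 1 × 0.102299 × 0.763070 × 12.8105 = 1.000004
Product ≈ 1 (deviation 0.000%, within rounding noise).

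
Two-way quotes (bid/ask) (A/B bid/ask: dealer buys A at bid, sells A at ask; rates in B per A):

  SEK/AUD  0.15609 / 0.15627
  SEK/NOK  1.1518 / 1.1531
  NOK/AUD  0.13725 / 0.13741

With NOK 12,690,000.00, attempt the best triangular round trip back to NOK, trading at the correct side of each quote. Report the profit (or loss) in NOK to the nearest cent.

Best loop NOK → AUD → SEK → NOK:
NOK 12,690,000.00 × 0.13725 (sell NOK at bid) = AUD 1,741,702.50
AUD 1,741,702.50 ÷ 0.15627 (buy SEK at ask) = SEK 11,145,469.38
SEK 11,145,469.38 × 1.1518 (sell SEK at bid) = NOK 12,837,351.63

Net profit: NOK 147,351.63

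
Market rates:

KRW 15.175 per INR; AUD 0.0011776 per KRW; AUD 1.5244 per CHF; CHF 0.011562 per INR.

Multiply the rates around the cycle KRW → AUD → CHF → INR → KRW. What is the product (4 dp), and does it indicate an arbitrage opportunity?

1.0139 (arbitrage exists)

Around KRW → AUD → CHF → INR → KRW: 1 × 0.0011776 ÷ 1.5244 ÷ 0.011562 × 15.175 = 1.013899
Product > 1; profitable direction is KRW → AUD → CHF → INR → KRW.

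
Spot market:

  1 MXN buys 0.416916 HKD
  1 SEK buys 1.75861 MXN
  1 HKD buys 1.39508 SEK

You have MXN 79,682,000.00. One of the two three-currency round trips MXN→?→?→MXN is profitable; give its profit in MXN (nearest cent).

Profitable loop is MXN → HKD → SEK → MXN:
MXN 79,682,000.00 × 0.416916 = HKD 33,220,700.71
HKD 33,220,700.71 × 1.39508 = SEK 46,345,535.15
SEK 46,345,535.15 × 1.75861 = MXN 81,503,721.57
Profit = MXN 81,503,721.57 − MXN 79,682,000.00

Profit: MXN 1,821,721.57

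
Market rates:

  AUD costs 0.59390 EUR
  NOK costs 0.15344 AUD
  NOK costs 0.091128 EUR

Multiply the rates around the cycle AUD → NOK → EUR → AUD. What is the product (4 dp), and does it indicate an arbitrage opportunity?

1.0000 (no arbitrage)

Around AUD → NOK → EUR → AUD: 1 ÷ 0.15344 × 0.091128 ÷ 0.59390 = 1.000000
Product ≈ 1 (deviation 0.000%, within rounding noise).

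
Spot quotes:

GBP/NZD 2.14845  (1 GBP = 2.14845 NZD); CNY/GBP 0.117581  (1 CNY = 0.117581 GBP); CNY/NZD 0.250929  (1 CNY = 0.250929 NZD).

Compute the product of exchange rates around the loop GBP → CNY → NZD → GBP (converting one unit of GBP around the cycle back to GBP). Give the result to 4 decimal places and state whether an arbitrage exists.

0.9933 (arbitrage exists)

Around GBP → CNY → NZD → GBP: 1 ÷ 0.117581 × 0.250929 ÷ 2.14845 = 0.993318
Product < 1; profitable direction is GBP → NZD → CNY → GBP.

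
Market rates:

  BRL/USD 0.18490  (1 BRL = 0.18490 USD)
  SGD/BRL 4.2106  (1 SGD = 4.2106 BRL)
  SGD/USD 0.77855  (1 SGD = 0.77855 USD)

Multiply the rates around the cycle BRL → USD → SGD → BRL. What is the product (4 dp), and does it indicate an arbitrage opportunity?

1.0000 (no arbitrage)

Around BRL → USD → SGD → BRL: 1 × 0.18490 ÷ 0.77855 × 4.2106 = 0.999987
Product ≈ 1 (deviation 0.001%, within rounding noise).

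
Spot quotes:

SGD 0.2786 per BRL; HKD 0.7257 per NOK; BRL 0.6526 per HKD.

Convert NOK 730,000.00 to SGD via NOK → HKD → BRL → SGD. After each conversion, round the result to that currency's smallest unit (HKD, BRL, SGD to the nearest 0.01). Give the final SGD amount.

NOK 730,000.00 × 0.7257 = HKD 529,761.00
HKD 529,761.00 × 0.6526 = BRL 345,722.03
BRL 345,722.03 × 0.2786 = SGD 96,318.16

SGD 96,318.16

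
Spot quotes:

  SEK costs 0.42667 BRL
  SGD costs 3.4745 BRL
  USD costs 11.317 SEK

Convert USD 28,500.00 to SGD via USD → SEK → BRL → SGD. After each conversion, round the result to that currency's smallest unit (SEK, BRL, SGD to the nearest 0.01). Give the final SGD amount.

SGD 39,607.37

USD 28,500.00 × 11.317 = SEK 322,534.50
SEK 322,534.50 × 0.42667 = BRL 137,615.80
BRL 137,615.80 ÷ 3.4745 = SGD 39,607.37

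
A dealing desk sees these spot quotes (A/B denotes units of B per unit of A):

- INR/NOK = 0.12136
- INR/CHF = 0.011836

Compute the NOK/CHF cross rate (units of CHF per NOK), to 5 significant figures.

1 NOK ÷ 0.12136 = 8.23995 INR
8.23995 INR × 0.011836 = 0.097528 CHF

NOK/CHF = 0.097528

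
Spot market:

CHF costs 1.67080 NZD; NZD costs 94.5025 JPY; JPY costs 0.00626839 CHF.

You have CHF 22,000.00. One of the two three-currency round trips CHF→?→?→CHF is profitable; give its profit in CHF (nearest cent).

Profitable loop is CHF → JPY → NZD → CHF:
CHF 22,000.00 ÷ 0.00626839 = JPY 3,509,673
JPY 3,509,673 ÷ 94.5025 = NZD 37,138.42
NZD 37,138.42 ÷ 1.67080 = CHF 22,227.92
Profit = CHF 22,227.92 − CHF 22,000.00

Profit: CHF 227.92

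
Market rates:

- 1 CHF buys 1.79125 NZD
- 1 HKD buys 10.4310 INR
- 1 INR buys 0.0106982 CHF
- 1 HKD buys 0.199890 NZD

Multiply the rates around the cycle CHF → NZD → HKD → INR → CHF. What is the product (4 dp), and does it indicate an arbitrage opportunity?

1.0000 (no arbitrage)

Around CHF → NZD → HKD → INR → CHF: 1 × 1.79125 ÷ 0.199890 × 10.4310 × 0.0106982 = 1.000004
Product ≈ 1 (deviation 0.000%, within rounding noise).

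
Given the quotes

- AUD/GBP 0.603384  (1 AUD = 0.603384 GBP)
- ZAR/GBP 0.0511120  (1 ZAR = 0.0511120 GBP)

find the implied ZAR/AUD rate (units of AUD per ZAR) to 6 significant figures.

1 ZAR × 0.0511120 = 0.051112 GBP
0.051112 GBP ÷ 0.603384 = 0.0847089 AUD

ZAR/AUD = 0.0847089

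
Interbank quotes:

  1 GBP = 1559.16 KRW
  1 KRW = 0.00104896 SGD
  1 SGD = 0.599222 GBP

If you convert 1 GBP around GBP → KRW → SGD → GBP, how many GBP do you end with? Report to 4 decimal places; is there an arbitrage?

0.9800 (arbitrage exists)

Around GBP → KRW → SGD → GBP: 1 × 1559.16 × 0.00104896 × 0.599222 = 0.980025
Product < 1; profitable direction is GBP → SGD → KRW → GBP.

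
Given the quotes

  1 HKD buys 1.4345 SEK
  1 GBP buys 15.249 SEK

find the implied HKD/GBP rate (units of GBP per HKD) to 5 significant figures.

1 HKD × 1.4345 = 1.4345 SEK
1.4345 SEK ÷ 15.249 = 0.0940717 GBP

HKD/GBP = 0.094072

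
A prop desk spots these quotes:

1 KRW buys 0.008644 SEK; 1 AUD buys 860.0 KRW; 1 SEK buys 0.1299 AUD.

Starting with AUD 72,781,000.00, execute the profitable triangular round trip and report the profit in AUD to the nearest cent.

Profitable loop is AUD → SEK → KRW → AUD:
AUD 72,781,000.00 ÷ 0.1299 = SEK 560,284,834.49
SEK 560,284,834.49 ÷ 0.008644 = KRW 64,817,773,541
KRW 64,817,773,541 ÷ 860.0 = AUD 75,369,504.12
Profit = AUD 75,369,504.12 − AUD 72,781,000.00

Profit: AUD 2,588,504.12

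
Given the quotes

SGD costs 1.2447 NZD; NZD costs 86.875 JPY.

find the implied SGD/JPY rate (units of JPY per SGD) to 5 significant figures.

SGD/JPY = 108.13

1 SGD × 1.2447 = 1.2447 NZD
1.2447 NZD × 86.875 = 108.133 JPY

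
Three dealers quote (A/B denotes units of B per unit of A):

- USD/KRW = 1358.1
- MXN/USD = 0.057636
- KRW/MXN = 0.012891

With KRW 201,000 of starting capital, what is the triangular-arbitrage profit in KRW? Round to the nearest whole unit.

Profit: KRW 1,819

Profitable loop is KRW → MXN → USD → KRW:
KRW 201,000 × 0.012891 = MXN 2,591.09
MXN 2,591.09 × 0.057636 = USD 149.34
USD 149.34 × 1358.1 = KRW 202,819
Profit = KRW 202,819 − KRW 201,000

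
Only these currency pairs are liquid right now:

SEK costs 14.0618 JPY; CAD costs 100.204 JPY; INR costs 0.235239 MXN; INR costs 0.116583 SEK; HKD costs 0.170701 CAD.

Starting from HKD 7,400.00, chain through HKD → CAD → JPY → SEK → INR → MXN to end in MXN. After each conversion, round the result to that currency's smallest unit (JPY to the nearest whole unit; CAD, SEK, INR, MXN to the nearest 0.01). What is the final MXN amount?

HKD 7,400.00 × 0.170701 = CAD 1,263.19
CAD 1,263.19 × 100.204 = JPY 126,577
JPY 126,577 ÷ 14.0618 = SEK 9,001.48
SEK 9,001.48 ÷ 0.116583 = INR 77,210.91
INR 77,210.91 × 0.235239 = MXN 18,163.02

MXN 18,163.02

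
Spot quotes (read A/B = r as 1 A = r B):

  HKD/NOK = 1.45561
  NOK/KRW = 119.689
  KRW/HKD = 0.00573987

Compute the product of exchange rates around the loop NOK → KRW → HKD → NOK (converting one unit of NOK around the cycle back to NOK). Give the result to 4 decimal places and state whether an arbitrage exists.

1.0000 (no arbitrage)

Around NOK → KRW → HKD → NOK: 1 × 119.689 × 0.00573987 × 1.45561 = 1.000003
Product ≈ 1 (deviation 0.000%, within rounding noise).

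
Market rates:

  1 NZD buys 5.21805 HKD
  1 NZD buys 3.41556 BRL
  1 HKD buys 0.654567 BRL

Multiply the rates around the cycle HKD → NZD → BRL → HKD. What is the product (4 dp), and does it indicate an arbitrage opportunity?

1.0000 (no arbitrage)

Around HKD → NZD → BRL → HKD: 1 ÷ 5.21805 × 3.41556 ÷ 0.654567 = 0.999999
Product ≈ 1 (deviation 0.000%, within rounding noise).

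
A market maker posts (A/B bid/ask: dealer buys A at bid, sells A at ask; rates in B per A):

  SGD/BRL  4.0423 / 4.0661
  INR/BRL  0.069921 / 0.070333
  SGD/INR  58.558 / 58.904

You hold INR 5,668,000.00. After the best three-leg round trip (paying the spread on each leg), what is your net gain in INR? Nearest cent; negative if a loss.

Best loop INR → BRL → SGD → INR:
INR 5,668,000.00 × 0.069921 (sell INR at bid) = BRL 396,312.23
BRL 396,312.23 ÷ 4.0661 (buy SGD at ask) = SGD 97,467.41
SGD 97,467.41 × 58.558 (sell SGD at bid) = INR 5,707,496.48

Net profit: INR 39,496.48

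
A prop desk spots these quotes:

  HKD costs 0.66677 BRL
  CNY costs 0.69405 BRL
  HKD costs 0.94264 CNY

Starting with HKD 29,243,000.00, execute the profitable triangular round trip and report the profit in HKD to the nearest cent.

Profitable loop is HKD → BRL → CNY → HKD:
HKD 29,243,000.00 × 0.66677 = BRL 19,498,355.11
BRL 19,498,355.11 ÷ 0.69405 = CNY 28,093,588.52
CNY 28,093,588.52 ÷ 0.94264 = HKD 29,803,093.99
Profit = HKD 29,803,093.99 − HKD 29,243,000.00

Profit: HKD 560,093.99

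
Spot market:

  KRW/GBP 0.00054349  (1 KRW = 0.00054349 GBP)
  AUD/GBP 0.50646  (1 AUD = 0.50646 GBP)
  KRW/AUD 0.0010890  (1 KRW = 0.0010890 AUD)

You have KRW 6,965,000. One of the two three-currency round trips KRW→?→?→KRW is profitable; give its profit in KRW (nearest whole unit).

Profitable loop is KRW → AUD → GBP → KRW:
KRW 6,965,000 × 0.0010890 = AUD 7,584.88
AUD 7,584.88 × 0.50646 = GBP 3,841.44
GBP 3,841.44 ÷ 0.00054349 = KRW 7,068,099
Profit = KRW 7,068,099 − KRW 6,965,000

Profit: KRW 103,099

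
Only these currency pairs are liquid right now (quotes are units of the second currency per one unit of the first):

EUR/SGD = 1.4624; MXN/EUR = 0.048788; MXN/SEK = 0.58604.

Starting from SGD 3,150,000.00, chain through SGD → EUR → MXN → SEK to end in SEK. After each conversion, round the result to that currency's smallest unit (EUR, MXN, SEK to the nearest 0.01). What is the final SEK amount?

SGD 3,150,000.00 ÷ 1.4624 = EUR 2,153,993.44
EUR 2,153,993.44 ÷ 0.048788 = MXN 44,150,066.41
MXN 44,150,066.41 × 0.58604 = SEK 25,873,704.92

SEK 25,873,704.92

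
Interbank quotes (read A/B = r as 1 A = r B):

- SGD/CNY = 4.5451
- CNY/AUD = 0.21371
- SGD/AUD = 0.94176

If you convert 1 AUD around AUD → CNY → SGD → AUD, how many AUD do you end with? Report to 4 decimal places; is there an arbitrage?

0.9696 (arbitrage exists)

Around AUD → CNY → SGD → AUD: 1 ÷ 0.21371 ÷ 4.5451 × 0.94176 = 0.969554
Product < 1; profitable direction is AUD → SGD → CNY → AUD.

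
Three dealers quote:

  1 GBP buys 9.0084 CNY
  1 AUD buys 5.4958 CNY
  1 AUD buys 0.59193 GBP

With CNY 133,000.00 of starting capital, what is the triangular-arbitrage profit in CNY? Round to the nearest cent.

Profit: CNY 4,076.99

Profitable loop is CNY → GBP → AUD → CNY:
CNY 133,000.00 ÷ 9.0084 = GBP 14,764.00
GBP 14,764.00 ÷ 0.59193 = AUD 24,942.14
AUD 24,942.14 × 5.4958 = CNY 137,076.99
Profit = CNY 137,076.99 − CNY 133,000.00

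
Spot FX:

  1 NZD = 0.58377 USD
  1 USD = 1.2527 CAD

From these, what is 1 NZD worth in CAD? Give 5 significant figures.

1 NZD × 0.58377 = 0.58377 USD
0.58377 USD × 1.2527 = 0.731289 CAD

NZD/CAD = 0.73129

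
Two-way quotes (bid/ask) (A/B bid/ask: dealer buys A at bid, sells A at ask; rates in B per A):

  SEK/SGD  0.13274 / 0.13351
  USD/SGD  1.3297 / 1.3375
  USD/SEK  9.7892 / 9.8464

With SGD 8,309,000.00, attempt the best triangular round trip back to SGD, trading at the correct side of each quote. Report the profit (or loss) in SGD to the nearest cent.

Net profit: SGD 95,485.98

Best loop SGD → SEK → USD → SGD:
SGD 8,309,000.00 ÷ 0.13351 (buy SEK at ask) = SEK 62,235,038.57
SEK 62,235,038.57 ÷ 9.8464 (buy USD at ask) = USD 6,320,588.09
USD 6,320,588.09 × 1.3297 (sell USD at bid) = SGD 8,404,485.98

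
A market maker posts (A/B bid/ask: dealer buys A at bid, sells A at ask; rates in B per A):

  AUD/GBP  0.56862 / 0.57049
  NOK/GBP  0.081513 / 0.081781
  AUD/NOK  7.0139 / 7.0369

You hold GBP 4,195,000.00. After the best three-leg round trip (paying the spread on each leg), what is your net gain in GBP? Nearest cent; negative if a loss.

Best loop GBP → AUD → NOK → GBP:
GBP 4,195,000.00 ÷ 0.57049 (buy AUD at ask) = AUD 7,353,327.84
AUD 7,353,327.84 × 7.0139 (sell AUD at bid) = NOK 51,575,506.14
NOK 51,575,506.14 × 0.081513 (sell NOK at bid) = GBP 4,204,074.23

Net profit: GBP 9,074.23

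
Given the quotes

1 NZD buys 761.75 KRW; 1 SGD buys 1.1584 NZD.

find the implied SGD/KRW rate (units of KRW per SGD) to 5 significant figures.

1 SGD × 1.1584 = 1.1584 NZD
1.1584 NZD × 761.75 = 882.411 KRW

SGD/KRW = 882.41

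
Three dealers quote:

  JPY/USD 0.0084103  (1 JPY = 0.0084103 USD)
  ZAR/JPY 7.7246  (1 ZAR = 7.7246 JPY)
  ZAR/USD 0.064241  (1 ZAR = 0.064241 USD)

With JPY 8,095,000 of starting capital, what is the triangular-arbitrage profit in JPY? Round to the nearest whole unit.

Profitable loop is JPY → USD → ZAR → JPY:
JPY 8,095,000 × 0.0084103 = USD 68,081.38
USD 68,081.38 ÷ 0.064241 = ZAR 1,059,780.80
ZAR 1,059,780.80 × 7.7246 = JPY 8,186,383
Profit = JPY 8,186,383 − JPY 8,095,000

Profit: JPY 91,383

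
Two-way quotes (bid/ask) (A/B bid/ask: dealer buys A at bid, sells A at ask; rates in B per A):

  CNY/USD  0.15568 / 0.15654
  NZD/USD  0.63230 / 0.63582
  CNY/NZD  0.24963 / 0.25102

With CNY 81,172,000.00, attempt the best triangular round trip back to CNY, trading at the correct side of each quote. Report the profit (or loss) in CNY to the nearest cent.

Net profit: CNY 674,643.86

Best loop CNY → NZD → USD → CNY:
CNY 81,172,000.00 × 0.24963 (sell CNY at bid) = NZD 20,262,966.36
NZD 20,262,966.36 × 0.63230 (sell NZD at bid) = USD 12,812,273.63
USD 12,812,273.63 ÷ 0.15654 (buy CNY at ask) = CNY 81,846,643.86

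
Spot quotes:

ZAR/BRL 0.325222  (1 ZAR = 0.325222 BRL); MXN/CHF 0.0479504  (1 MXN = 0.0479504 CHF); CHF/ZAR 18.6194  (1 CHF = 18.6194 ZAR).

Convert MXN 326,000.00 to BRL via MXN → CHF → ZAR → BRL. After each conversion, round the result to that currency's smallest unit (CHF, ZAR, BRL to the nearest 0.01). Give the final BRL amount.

MXN 326,000.00 × 0.0479504 = CHF 15,631.83
CHF 15,631.83 × 18.6194 = ZAR 291,055.30
ZAR 291,055.30 × 0.325222 = BRL 94,657.59

BRL 94,657.59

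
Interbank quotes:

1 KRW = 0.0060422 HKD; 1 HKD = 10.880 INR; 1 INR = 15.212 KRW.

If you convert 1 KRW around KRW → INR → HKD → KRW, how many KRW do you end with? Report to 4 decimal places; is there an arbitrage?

Around KRW → INR → HKD → KRW: 1 ÷ 15.212 ÷ 10.880 ÷ 0.0060422 = 0.999976
Product ≈ 1 (deviation 0.002%, within rounding noise).

1.0000 (no arbitrage)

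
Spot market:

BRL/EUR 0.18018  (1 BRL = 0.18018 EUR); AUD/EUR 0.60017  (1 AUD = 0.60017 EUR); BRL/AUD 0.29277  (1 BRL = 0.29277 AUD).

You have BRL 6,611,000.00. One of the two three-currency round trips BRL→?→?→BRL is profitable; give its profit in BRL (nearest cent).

Profitable loop is BRL → EUR → AUD → BRL:
BRL 6,611,000.00 × 0.18018 = EUR 1,191,169.98
EUR 1,191,169.98 ÷ 0.60017 = AUD 1,984,720.96
AUD 1,984,720.96 ÷ 0.29277 = BRL 6,779,113.17
Profit = BRL 6,779,113.17 − BRL 6,611,000.00

Profit: BRL 168,113.17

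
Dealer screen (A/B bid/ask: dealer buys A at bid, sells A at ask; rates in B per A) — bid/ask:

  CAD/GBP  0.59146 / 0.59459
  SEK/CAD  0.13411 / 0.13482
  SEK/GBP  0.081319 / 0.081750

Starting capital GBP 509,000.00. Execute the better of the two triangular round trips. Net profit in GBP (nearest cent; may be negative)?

Net profit: GBP 7,342.52

Best loop GBP → CAD → SEK → GBP:
GBP 509,000.00 ÷ 0.59459 (buy CAD at ask) = CAD 856,052.07
CAD 856,052.07 ÷ 0.13482 (buy SEK at ask) = SEK 6,349,592.56
SEK 6,349,592.56 × 0.081319 (sell SEK at bid) = GBP 516,342.52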